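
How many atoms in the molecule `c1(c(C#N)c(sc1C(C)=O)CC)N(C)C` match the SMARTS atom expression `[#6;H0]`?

6

Check the 15 heavy atoms by environment: 1× s (aromatic, H0) → no; 4× c (aromatic, H0) → match; 1× C (H2) → no; 4× C (H3) → no; 2× C (H0) → match; 2× N (H0) → no; 1× O (H0) → no.
Summing the matching environments: 4 + 2 = 6 matching atoms.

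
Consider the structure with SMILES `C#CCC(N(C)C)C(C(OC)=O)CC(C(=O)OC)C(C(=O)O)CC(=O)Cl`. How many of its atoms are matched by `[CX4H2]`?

The query [CX4H2] means: sp3 carbon (X4) with exactly two hydrogens.
Check the 26 heavy atoms by environment: 3× C (H2, X4) → match; 4× C (H1, X4) → no; 4× C (H0, X3) → no; 4× O (H0, X1) → no; 2× O (H0, X2) → no; 4× C (H3, X4) → no; 1× C (H0, X2) → no; 1× C (H1, X2) → no; 1× N (H0, X3) → no; 1× Cl (H0, X1) → no; 1× O (H1, X2) → no.
That gives 3 matching atoms.

3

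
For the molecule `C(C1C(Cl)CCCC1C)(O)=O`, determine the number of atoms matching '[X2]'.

1

The query [X2] means: any atom with exactly two total connections (bonds + H).
Check the 11 heavy atoms by environment: 7× C (X4) → no; 1× Cl (X1) → no; 1× C (X3) → no; 1× O (X1) → no; 1× O (X2) → match.
That gives 1 matching atom.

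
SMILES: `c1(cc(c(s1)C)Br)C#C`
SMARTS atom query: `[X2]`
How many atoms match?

3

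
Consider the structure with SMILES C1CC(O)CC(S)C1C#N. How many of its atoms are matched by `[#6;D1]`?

0

The query [#6;D1] means: carbon bonded to exactly one heavy atom.
Check the 10 heavy atoms by environment: 3× C (D3) → no; 4× C (D2) → no; 1× S (D1) → no; 1× N (D1) → no; 1× O (D1) → no.
No environment satisfies the query, so 0 matching atoms.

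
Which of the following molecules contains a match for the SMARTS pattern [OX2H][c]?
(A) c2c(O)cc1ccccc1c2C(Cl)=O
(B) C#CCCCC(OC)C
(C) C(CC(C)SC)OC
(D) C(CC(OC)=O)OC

[OX2H][c] describes a hydroxyl oxygen attached to an aromatic carbon (a phenol).
(A) contains a hydroxyl group (-OH), which satisfies every atom and bond constraint.
(B) has a methoxy ether (-OCH3) but the oxygen has H0, not H1.
(C) has a methoxy ether (-OCH3) but the oxygen has H0, not H1.
(D) has a methoxy ether (-OCH3) but the oxygen has H0, not H1.
So the answer is (A).

A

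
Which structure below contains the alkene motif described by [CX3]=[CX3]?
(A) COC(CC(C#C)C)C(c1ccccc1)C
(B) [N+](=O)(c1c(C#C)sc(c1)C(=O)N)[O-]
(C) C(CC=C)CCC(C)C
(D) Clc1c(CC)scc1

[CX3]=[CX3] describes a non-aromatic C=C double bond between two sp2 carbons (an alkene).
(A) has an ethynyl group (-C#CH) but the C-C bond is a triple bond, not a double bond.
(B) has an ethynyl group (-C#CH) but the C-C bond is a triple bond, not a double bond.
(C) contains a vinyl group (-CH=CH2), which satisfies every atom and bond constraint.
(D) has an ethyl group (-CH2CH3) but its C-C bond is a single bond between CX4 carbons, not CX3=CX3.
So the answer is (C).

C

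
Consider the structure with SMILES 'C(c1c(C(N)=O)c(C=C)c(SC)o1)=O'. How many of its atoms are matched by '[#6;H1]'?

The query [#6;H1] means: any carbon bearing exactly one hydrogen.
Check the 14 heavy atoms by environment: 1× o (aromatic, H0) → no; 4× c (aromatic, H0) → no; 2× C (H1) → match; 1× C (H2) → no; 1× C (H0) → no; 2× O (H0) → no; 1× N (H2) → no; 1× S (H0) → no; 1× C (H3) → no.
That gives 2 matching atoms.

2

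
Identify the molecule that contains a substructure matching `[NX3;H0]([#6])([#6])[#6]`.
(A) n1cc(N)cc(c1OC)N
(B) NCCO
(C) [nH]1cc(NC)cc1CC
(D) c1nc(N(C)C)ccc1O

D

[NX3;H0]([#6])([#6])[#6] describes a trivalent nitrogen with no H, bonded to three carbons (a tertiary amine).
(A) has a primary amino group (-NH2) but the nitrogen has H2, not H0 with three carbons.
(B) has a primary amino group (-NH2) but the nitrogen has H2, not H0 with three carbons.
(C) has an N-methylamino group (-NHCH3) but the nitrogen still has one H (H1), not H0.
(D) contains a dimethylamino group (-N(CH3)2), which satisfies every atom and bond constraint.
So the answer is (D).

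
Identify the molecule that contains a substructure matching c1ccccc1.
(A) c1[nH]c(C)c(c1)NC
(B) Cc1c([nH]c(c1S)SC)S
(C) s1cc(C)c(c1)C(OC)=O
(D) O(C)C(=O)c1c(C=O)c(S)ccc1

D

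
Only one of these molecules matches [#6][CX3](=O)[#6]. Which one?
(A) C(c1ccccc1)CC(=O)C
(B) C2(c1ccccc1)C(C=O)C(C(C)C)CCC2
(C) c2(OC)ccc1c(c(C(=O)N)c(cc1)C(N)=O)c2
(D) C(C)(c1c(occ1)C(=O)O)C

A

[#6][CX3](=O)[#6] describes a carbonyl carbon (no H) flanked by two carbons (a ketone).
(A) contains an acetyl/ketone group (-C(=O)CH3), which satisfies every atom and bond constraint.
(B) has an aldehyde (-CHO) but the carbonyl carbon has H1, so it is not flanked by two carbons.
(C) has a primary amide (-C(=O)NH2) but one neighbour of the carbonyl carbon is N, not C.
(D) has a carboxylic acid group (-C(=O)OH) but one neighbour of the carbonyl carbon is O, not C.
So the answer is (A).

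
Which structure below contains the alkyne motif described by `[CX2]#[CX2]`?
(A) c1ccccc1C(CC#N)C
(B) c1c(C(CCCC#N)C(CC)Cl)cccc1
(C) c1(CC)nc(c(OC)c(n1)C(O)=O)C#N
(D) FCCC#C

D

[CX2]#[CX2] describes a carbon-carbon triple bond (an alkyne).
(A) has a nitrile (-C#N) but the triple bond is C#N, not C#C.
(B) has a nitrile (-C#N) but the triple bond is C#N, not C#C.
(C) has a nitrile (-C#N) but the triple bond is C#N, not C#C.
(D) contains an ethynyl group (-C#CH), which satisfies every atom and bond constraint.
So the answer is (D).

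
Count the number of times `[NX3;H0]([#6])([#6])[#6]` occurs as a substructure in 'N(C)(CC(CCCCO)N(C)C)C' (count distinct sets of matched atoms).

2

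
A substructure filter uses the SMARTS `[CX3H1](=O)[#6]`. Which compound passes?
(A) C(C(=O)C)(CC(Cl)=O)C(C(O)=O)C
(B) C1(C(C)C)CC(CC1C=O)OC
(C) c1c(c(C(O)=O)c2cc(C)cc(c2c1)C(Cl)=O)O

[CX3H1](=O)[#6] describes an sp2 carbon with one H, double-bonded to O and single-bonded to carbon (an aldehyde).
(A) has an acetyl/ketone group (-C(=O)CH3) but the carbonyl carbon has H0 (two carbon neighbours), not H1.
(B) contains an aldehyde (-CHO), which satisfies every atom and bond constraint.
(C) has a carboxylic acid group (-C(=O)OH) but the carbonyl carbon has H0 and is bonded to O, not H1.
So the answer is (B).

B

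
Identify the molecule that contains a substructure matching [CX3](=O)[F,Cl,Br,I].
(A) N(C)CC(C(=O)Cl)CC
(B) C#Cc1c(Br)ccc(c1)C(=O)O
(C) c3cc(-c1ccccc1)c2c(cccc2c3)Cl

A

[CX3](=O)[F,Cl,Br,I] describes a carbonyl carbon bonded to a halogen (an acyl halide).
(A) contains an acyl chloride (-C(=O)Cl), which satisfies every atom and bond constraint.
(B) has a carboxylic acid group (-C(=O)OH) but the carbonyl is bonded to -OH, not to a halogen.
(C) has a chloro substituent but the Cl is not on a carbonyl carbon.
So the answer is (A).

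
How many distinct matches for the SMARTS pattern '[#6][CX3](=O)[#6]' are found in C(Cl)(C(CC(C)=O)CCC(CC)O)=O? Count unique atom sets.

[#6][CX3](=O)[#6] is the SMARTS for a ketone: a carbonyl carbon (no H) flanked by two carbons.
Exactly one fragment in the molecule meets all constraints, giving 1 match.

1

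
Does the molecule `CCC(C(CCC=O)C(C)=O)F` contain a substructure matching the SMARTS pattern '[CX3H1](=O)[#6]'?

The pattern [CX3H1](=O)[#6] describes an sp2 carbon with one H, double-bonded to O and single-bonded to carbon — an aldehyde.
The molecule carries an aldehyde (-CHO), whose atoms satisfy every constraint of the query, so the pattern matches.

Yes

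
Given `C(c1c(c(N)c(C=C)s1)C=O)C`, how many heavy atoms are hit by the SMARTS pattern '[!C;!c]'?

The query [!C;!c] means: neither aliphatic nor aromatic carbon — same as [!#6].
Check the 12 heavy atoms by environment: 1× s (aromatic) → match; 4× c (aromatic) → no; 5× C → no; 1× N → match; 1× O → match.
Summing the matching environments: 1 + 1 + 1 = 3 matching atoms.

3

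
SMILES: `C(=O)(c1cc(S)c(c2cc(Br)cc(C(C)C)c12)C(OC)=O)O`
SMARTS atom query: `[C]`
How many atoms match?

Check the 22 heavy atoms by environment: 10× c (aromatic) → no; 1× S → no; 6× C → match; 1× Br → no; 4× O → no.
That gives 6 matching atoms.

6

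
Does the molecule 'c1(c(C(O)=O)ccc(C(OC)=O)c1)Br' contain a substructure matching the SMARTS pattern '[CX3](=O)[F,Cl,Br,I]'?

The pattern [CX3](=O)[F,Cl,Br,I] describes a carbonyl carbon bonded to a halogen — an acyl halide.
The closest candidate here is a methyl-ester group (-C(=O)OCH3), but the carbonyl is bonded to -O-C, not to a halogen. No other fragment satisfies the full query, so there is no match.

No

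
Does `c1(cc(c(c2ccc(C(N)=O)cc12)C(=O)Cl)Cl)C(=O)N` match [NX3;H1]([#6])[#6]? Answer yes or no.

No

The pattern [NX3;H1]([#6])[#6] describes a trivalent nitrogen with one H, bonded to two carbons — a secondary amine.
The closest candidate here is a primary amide (-C(=O)NH2), but the -C(=O)NH2 nitrogen has H2, not H1. No other fragment satisfies the full query, so there is no match.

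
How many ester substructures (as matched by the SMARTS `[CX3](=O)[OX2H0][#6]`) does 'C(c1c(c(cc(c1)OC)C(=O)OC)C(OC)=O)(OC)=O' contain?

3

[CX3](=O)[OX2H0][#6] is the SMARTS for an ester: a carbonyl carbon bonded to an oxygen that is itself bonded to carbon (no H on that O).
The molecule carries 3 separate instances of a methyl-ester group (-C(=O)OCH3) meeting every constraint; each maps to a distinct set of atoms, giving 3 matches.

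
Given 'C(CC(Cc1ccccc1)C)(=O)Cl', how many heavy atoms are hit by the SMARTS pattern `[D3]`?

3

The query [D3] means: atom with exactly three heavy-atom neighbours.
Check the 13 heavy atoms by environment: 2× C (D2) → no; 2× C (D3) → match; 1× O (D1) → no; 1× Cl (D1) → no; 1× C (D1) → no; 1× c (aromatic, D3) → match; 5× c (aromatic, D2) → no.
Summing the matching environments: 2 + 1 = 3 matching atoms.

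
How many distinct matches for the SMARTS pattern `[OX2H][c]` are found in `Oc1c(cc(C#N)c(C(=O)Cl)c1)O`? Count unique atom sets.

2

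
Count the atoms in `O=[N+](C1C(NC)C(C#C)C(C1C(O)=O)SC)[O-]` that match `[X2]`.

4

The query [X2] means: any atom with exactly two total connections (bonds + H).
Check the 17 heavy atoms by environment: 7× C (X4) → no; 1× C (X3) → no; 2× O (X1) → no; 1× O (X2) → match; 2× C (X2) → match; 1× N (X3) → no; 1× N (charge +1, X3) → no; 1× O (charge -1, X1) → no; 1× S (X2) → match.
Summing the matching environments: 1 + 2 + 1 = 4 matching atoms.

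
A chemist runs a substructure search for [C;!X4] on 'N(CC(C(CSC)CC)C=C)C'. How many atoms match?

The query [C;!X4] means: aliphatic carbon that does not have four total connections.
Check the 12 heavy atoms by environment: 8× C (X4) → no; 1× N (X3) → no; 2× C (X3) → match; 1× S (X2) → no.
That gives 2 matching atoms.

2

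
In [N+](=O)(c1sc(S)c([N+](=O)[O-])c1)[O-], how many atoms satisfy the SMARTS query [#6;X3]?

Check the 12 heavy atoms by environment: 1× s (aromatic, X2) → no; 4× c (aromatic, X3) → match; 2× N (charge +1, X3) → no; 2× O (charge -1, X1) → no; 2× O (X1) → no; 1× S (X2) → no.
That gives 4 matching atoms.

4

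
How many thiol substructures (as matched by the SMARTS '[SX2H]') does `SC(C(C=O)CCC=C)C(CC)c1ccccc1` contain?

1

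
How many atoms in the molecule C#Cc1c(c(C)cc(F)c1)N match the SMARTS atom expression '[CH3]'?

1

The query [CH3] means: aliphatic carbon with exactly three hydrogens.
Check the 11 heavy atoms by environment: 2× c (aromatic, H1) → no; 4× c (aromatic, H0) → no; 1× C (H0) → no; 1× C (H1) → no; 1× N (H2) → no; 1× F (H0) → no; 1× C (H3) → match.
That gives 1 matching atom.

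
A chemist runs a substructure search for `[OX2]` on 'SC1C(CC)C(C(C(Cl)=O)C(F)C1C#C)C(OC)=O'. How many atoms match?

The query [OX2] means: aliphatic oxygen with two total connections — ether, hydroxyl, or ester single-bond O.
Check the 19 heavy atoms by environment: 9× C (X4) → no; 2× C (X3) → no; 2× O (X1) → no; 1× Cl (X1) → no; 1× F (X1) → no; 1× S (X2) → no; 1× O (X2) → match; 2× C (X2) → no.
That gives 1 matching atom.

1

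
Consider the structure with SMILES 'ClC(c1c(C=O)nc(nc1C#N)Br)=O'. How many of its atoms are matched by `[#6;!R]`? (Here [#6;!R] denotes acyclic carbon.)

Check the 14 heavy atoms by environment: 2× n (aromatic, in 6-ring) → no; 4× c (aromatic, in 6-ring) → no; 3× C (acyclic) → match; 1× N (acyclic) → no; 1× Br (acyclic) → no; 2× O (acyclic) → no; 1× Cl (acyclic) → no.
That gives 3 matching atoms.

3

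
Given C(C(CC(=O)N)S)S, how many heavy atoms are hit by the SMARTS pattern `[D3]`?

Check the 8 heavy atoms by environment: 2× C (D2) → no; 2× C (D3) → match; 2× S (D1) → no; 1× O (D1) → no; 1× N (D1) → no.
That gives 2 matching atoms.

2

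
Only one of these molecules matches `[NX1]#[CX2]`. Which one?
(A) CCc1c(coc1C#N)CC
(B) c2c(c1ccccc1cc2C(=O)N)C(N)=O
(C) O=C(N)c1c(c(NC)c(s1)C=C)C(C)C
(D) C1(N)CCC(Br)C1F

A

[NX1]#[CX2] describes a nitrogen triple-bonded to a two-connected carbon (a nitrile).
(A) contains a nitrile (-C#N), which satisfies every atom and bond constraint.
(B) has a primary amide (-C(=O)NH2) but the nitrogen is NX3, not NX1.
(C) has a primary amide (-C(=O)NH2) but the nitrogen is NX3, not NX1.
(D) has a primary amino group (-NH2) but the nitrogen is NX3 (three connections), not NX1 triple-bonded.
So the answer is (A).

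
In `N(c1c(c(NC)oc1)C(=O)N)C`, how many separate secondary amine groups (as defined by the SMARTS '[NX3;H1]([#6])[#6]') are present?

[NX3;H1]([#6])[#6] is the SMARTS for a secondary amine: a trivalent nitrogen with one H, bonded to two carbons.
The molecule carries 2 separate instances of an N-methylamino group (-NHCH3) meeting every constraint; each maps to a distinct set of atoms, giving 2 matches.

2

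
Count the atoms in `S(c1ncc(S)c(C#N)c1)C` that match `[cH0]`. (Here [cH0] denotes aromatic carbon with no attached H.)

The query [cH0] means: aromatic carbon with no attached hydrogen (substituted or ring-fusion).
Check the 11 heavy atoms by environment: 1× n (aromatic, H0) → no; 2× c (aromatic, H1) → no; 3× c (aromatic, H0) → match; 1× S (H1) → no; 1× S (H0) → no; 1× C (H3) → no; 1× C (H0) → no; 1× N (H0) → no.
That gives 3 matching atoms.

3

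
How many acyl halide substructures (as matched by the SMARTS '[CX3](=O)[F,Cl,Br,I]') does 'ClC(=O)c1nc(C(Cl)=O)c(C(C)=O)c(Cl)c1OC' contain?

[CX3](=O)[F,Cl,Br,I] is the SMARTS for an acyl halide: a carbonyl carbon bonded to a halogen.
The molecule carries 2 separate instances of an acyl chloride (-C(=O)Cl) meeting every constraint; each maps to a distinct set of atoms, giving 2 matches.

2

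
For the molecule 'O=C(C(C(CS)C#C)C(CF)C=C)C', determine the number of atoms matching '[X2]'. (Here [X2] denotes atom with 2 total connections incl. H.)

The query [X2] means: any atom with exactly two total connections (bonds + H).
Check the 14 heavy atoms by environment: 6× C (X4) → no; 1× S (X2) → match; 2× C (X2) → match; 1× F (X1) → no; 3× C (X3) → no; 1× O (X1) → no.
Summing the matching environments: 1 + 2 = 3 matching atoms.

3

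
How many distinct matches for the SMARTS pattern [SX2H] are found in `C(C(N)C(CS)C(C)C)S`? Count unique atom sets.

2

[SX2H] is the SMARTS for a thiol: an aliphatic sulfur with two connections, one being H.
The molecule carries 2 separate instances of a thiol (-SH) meeting every constraint; each maps to a distinct set of atoms, giving 2 matches.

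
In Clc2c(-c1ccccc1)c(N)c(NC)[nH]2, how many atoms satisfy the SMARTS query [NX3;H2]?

Check the 15 heavy atoms by environment: 1× n (aromatic, H1, X3) → no; 5× c (aromatic, H0, X3) → no; 1× N (H2, X3) → match; 5× c (aromatic, H1, X3) → no; 1× Cl (H0, X1) → no; 1× N (H1, X3) → no; 1× C (H3, X4) → no.
That gives 1 matching atom.

1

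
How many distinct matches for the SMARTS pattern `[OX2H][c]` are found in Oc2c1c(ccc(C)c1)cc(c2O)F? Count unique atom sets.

[OX2H][c] is the SMARTS for a phenol: a hydroxyl oxygen attached to an aromatic carbon.
The molecule carries 2 separate instances of a hydroxyl group (-OH) meeting every constraint; each maps to a distinct set of atoms, giving 2 matches.

2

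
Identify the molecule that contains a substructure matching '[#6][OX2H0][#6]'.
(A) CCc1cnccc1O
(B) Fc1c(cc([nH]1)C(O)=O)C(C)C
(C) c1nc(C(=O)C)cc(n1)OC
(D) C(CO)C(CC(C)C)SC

C

[#6][OX2H0][#6] describes an aliphatic oxygen bridging two carbons with no H on the oxygen (an ether).
(A) has a hydroxyl group (-OH) but the oxygen has H1, not H0 bridging two carbons.
(B) has a carboxylic acid group (-C(=O)OH) but the -OH oxygen has H1; the =O is OX1, not OX2.
(C) contains a methoxy ether (-OCH3), which satisfies every atom and bond constraint.
(D) has a hydroxyl group (-OH) but the oxygen has H1, not H0 bridging two carbons.
So the answer is (C).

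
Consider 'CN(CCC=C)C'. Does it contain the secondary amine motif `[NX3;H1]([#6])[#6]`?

The pattern [NX3;H1]([#6])[#6] describes a trivalent nitrogen with one H, bonded to two carbons — a secondary amine.
The closest candidate here is a dimethylamino group (-N(CH3)2), but the nitrogen has H0, not H1. No other fragment satisfies the full query, so there is no match.

No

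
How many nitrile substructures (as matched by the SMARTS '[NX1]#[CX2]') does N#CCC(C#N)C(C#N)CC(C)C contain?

3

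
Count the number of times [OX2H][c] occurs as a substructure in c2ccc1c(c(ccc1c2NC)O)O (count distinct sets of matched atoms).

[OX2H][c] is the SMARTS for a phenol: a hydroxyl oxygen attached to an aromatic carbon.
The molecule carries 2 separate instances of a hydroxyl group (-OH) meeting every constraint; each maps to a distinct set of atoms, giving 2 matches.

2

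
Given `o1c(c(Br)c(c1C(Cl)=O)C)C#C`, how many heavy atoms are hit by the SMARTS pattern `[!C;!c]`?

The query [!C;!c] means: neither aliphatic nor aromatic carbon — same as [!#6].
Check the 12 heavy atoms by environment: 1× o (aromatic) → match; 4× c (aromatic) → no; 4× C → no; 1× O → match; 1× Cl → match; 1× Br → match.
Summing the matching environments: 1 + 1 + 1 + 1 = 4 matching atoms.

4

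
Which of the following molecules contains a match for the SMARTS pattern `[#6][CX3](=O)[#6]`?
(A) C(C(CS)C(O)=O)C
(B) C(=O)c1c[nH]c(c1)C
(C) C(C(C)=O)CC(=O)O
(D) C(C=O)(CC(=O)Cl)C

[#6][CX3](=O)[#6] describes a carbonyl carbon (no H) flanked by two carbons (a ketone).
(A) has a carboxylic acid group (-C(=O)OH) but one neighbour of the carbonyl carbon is O, not C.
(B) has an aldehyde (-CHO) but the carbonyl carbon has H1, so it is not flanked by two carbons.
(C) contains an acetyl/ketone group (-C(=O)CH3), which satisfies every atom and bond constraint.
(D) has an aldehyde (-CHO) but the carbonyl carbon has H1, so it is not flanked by two carbons.
So the answer is (C).

C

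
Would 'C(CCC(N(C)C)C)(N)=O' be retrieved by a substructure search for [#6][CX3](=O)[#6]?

The pattern [#6][CX3](=O)[#6] describes a carbonyl carbon (no H) flanked by two carbons — a ketone.
The closest candidate here is a primary amide (-C(=O)NH2), but one neighbour of the carbonyl carbon is N, not C. No other fragment satisfies the full query, so there is no match.

No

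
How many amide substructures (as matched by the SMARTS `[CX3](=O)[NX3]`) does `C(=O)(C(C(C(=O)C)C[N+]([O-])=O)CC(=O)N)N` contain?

[CX3](=O)[NX3] is the SMARTS for an amide: a carbonyl carbon bonded to a trivalent nitrogen.
The molecule carries 2 separate instances of a primary amide (-C(=O)NH2) meeting every constraint; each maps to a distinct set of atoms, giving 2 matches.

2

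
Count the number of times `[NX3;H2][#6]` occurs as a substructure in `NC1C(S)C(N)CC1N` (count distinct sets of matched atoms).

3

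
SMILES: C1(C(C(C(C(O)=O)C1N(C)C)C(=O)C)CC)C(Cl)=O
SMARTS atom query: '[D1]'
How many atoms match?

9

Check the 19 heavy atoms by environment: 8× C (D3) → no; 1× N (D3) → no; 4× C (D1) → match; 1× C (D2) → no; 4× O (D1) → match; 1× Cl (D1) → match.
Summing the matching environments: 4 + 4 + 1 = 9 matching atoms.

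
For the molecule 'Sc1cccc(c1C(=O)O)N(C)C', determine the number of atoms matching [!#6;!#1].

4

The query [!#6;!#1] means: not carbon and not hydrogen — any heteroatom.
Check the 13 heavy atoms by environment: 6× c (aromatic) → no; 1× S → match; 1× N → match; 3× C → no; 2× O → match.
Summing the matching environments: 1 + 1 + 2 = 4 matching atoms.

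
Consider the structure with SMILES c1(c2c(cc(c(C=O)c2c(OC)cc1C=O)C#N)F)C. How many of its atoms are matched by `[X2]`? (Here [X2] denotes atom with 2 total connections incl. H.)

2

The query [X2] means: any atom with exactly two total connections (bonds + H).
Check the 20 heavy atoms by environment: 10× c (aromatic, X3) → no; 1× F (X1) → no; 2× C (X3) → no; 2× O (X1) → no; 1× O (X2) → match; 2× C (X4) → no; 1× C (X2) → match; 1× N (X1) → no.
Summing the matching environments: 1 + 1 = 2 matching atoms.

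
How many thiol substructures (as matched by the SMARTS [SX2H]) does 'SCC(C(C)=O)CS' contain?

2

[SX2H] is the SMARTS for a thiol: an aliphatic sulfur with two connections, one being H.
The molecule carries 2 separate instances of a thiol (-SH) meeting every constraint; each maps to a distinct set of atoms, giving 2 matches.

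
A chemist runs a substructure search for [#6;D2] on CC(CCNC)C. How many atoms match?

2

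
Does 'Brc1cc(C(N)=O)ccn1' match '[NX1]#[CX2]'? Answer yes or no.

The pattern [NX1]#[CX2] describes a nitrogen triple-bonded to a two-connected carbon — a nitrile.
The closest candidate here is a primary amide (-C(=O)NH2), but the nitrogen is NX3, not NX1. No other fragment satisfies the full query, so there is no match.

No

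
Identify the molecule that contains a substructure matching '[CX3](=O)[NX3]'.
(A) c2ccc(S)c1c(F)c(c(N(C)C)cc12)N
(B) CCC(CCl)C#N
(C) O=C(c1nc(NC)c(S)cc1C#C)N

C

[CX3](=O)[NX3] describes a carbonyl carbon bonded to a trivalent nitrogen (an amide).
(A) has a primary amino group (-NH2) but the -NH2 is not attached to a carbonyl carbon.
(B) has a nitrile (-C#N) but the nitrile N is NX1 (triple-bonded), not NX3.
(C) contains a primary amide (-C(=O)NH2), which satisfies every atom and bond constraint.
So the answer is (C).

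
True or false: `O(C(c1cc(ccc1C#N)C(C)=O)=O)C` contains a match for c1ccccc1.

True

The pattern c1ccccc1 describes six aromatic carbons in a ring — a benzene ring.
The required atom environment is present in the molecule, so the pattern matches.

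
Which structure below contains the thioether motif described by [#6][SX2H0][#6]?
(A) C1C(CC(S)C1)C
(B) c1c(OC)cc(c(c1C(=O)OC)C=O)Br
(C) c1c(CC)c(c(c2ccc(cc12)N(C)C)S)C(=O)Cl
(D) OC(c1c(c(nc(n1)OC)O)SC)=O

[#6][SX2H0][#6] describes an aliphatic sulfur bridging two carbons with no H on the sulfur (a thioether).
(A) has a thiol (-SH) but the sulfur has H1, not H0 bridging two carbons.
(B) has a methoxy ether (-OCH3) but the bridging atom is O, not S.
(C) has a thiol (-SH) but the sulfur has H1, not H0 bridging two carbons.
(D) contains a methylthio ether (-SCH3), which satisfies every atom and bond constraint.
So the answer is (D).

D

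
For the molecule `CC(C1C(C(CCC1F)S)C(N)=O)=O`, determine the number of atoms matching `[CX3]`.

The query [CX3] means: C with X3: aliphatic carbon with exactly 3 total connections.
Check the 14 heavy atoms by environment: 7× C (X4) → no; 1× S (X2) → no; 2× C (X3) → match; 2× O (X1) → no; 1× F (X1) → no; 1× N (X3) → no.
That gives 2 matching atoms.

2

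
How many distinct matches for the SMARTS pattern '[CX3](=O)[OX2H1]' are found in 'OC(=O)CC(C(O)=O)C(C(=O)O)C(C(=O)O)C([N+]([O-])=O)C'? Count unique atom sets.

4

[CX3](=O)[OX2H1] is the SMARTS for a carboxylic acid: an sp2 carbon double-bonded to O and single-bonded to an -OH oxygen.
The molecule carries 4 separate instances of a carboxylic acid group (-C(=O)OH) meeting every constraint; each maps to a distinct set of atoms, giving 4 matches.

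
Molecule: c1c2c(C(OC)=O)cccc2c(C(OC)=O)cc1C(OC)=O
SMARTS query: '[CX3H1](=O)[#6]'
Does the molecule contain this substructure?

No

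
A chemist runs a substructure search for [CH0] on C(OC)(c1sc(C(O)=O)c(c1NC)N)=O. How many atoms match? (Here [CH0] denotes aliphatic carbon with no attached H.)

Check the 15 heavy atoms by environment: 1× s (aromatic, H0) → no; 4× c (aromatic, H0) → no; 2× C (H0) → match; 3× O (H0) → no; 2× C (H3) → no; 1× N (H2) → no; 1× O (H1) → no; 1× N (H1) → no.
That gives 2 matching atoms.

2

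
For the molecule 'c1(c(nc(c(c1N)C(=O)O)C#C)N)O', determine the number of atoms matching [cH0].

Check the 14 heavy atoms by environment: 1× n (aromatic, H0) → no; 5× c (aromatic, H0) → match; 2× N (H2) → no; 2× O (H1) → no; 2× C (H0) → no; 1× C (H1) → no; 1× O (H0) → no.
That gives 5 matching atoms.

5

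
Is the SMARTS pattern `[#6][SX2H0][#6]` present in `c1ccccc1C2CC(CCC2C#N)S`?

No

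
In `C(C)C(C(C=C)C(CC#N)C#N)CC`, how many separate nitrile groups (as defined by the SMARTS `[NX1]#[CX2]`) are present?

2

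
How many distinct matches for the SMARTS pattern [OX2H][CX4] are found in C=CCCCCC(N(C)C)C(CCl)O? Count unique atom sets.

[OX2H][CX4] is the SMARTS for an aliphatic alcohol: a hydroxyl oxygen bound to an sp3 (X4) carbon.
Exactly one fragment in the molecule meets all constraints, giving 1 match.

1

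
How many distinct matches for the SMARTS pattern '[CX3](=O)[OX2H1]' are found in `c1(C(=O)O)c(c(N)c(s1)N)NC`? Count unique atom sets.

1

[CX3](=O)[OX2H1] is the SMARTS for a carboxylic acid: an sp2 carbon double-bonded to O and single-bonded to an -OH oxygen.
Exactly one fragment in the molecule meets all constraints, giving 1 match.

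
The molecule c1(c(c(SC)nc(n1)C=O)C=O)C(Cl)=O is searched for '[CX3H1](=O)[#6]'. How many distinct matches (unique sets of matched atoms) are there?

2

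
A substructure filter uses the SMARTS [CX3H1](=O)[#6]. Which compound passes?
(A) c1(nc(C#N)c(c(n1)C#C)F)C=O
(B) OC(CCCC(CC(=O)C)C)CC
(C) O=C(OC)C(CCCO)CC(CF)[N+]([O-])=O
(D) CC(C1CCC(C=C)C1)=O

A

[CX3H1](=O)[#6] describes an sp2 carbon with one H, double-bonded to O and single-bonded to carbon (an aldehyde).
(A) contains an aldehyde (-CHO), which satisfies every atom and bond constraint.
(B) has an acetyl/ketone group (-C(=O)CH3) but the carbonyl carbon has H0 (two carbon neighbours), not H1.
(C) has a methyl-ester group (-C(=O)OCH3) but the carbonyl carbon has H0, not H1.
(D) has an acetyl/ketone group (-C(=O)CH3) but the carbonyl carbon has H0 (two carbon neighbours), not H1.
So the answer is (A).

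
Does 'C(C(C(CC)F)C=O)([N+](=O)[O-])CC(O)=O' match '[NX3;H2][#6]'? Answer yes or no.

The pattern [NX3;H2][#6] describes a trivalent nitrogen with two H attached to carbon — a primary amine.
The closest candidate here is a nitro group (-[N+](=O)[O-]), but the nitrogen is [N+] with no H, not NX3H2. No other fragment satisfies the full query, so there is no match.

No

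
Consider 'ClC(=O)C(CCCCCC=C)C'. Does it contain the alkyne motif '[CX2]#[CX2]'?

The pattern [CX2]#[CX2] describes a carbon-carbon triple bond — an alkyne.
The closest candidate here is a vinyl group (-CH=CH2), but the C=C is a double bond; both carbons are CX3, not CX2. No other fragment satisfies the full query, so there is no match.

No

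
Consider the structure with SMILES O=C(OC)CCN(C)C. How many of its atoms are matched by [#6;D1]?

3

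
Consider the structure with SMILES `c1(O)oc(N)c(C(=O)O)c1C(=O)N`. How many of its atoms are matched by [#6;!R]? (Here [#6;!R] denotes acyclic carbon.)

2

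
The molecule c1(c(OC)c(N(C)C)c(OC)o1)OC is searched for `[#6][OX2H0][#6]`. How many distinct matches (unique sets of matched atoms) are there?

3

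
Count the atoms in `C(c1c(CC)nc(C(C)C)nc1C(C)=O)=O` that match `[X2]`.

2

The query [X2] means: any atom with exactly two total connections (bonds + H).
Check the 16 heavy atoms by environment: 2× n (aromatic, X2) → match; 4× c (aromatic, X3) → no; 2× C (X3) → no; 2× O (X1) → no; 6× C (X4) → no.
That gives 2 matching atoms.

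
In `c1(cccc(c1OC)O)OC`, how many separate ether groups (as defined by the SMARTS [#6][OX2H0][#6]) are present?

2

[#6][OX2H0][#6] is the SMARTS for an ether: an aliphatic oxygen bridging two carbons with no H on the oxygen.
The molecule carries 2 separate instances of a methoxy ether (-OCH3) meeting every constraint; each maps to a distinct set of atoms, giving 2 matches.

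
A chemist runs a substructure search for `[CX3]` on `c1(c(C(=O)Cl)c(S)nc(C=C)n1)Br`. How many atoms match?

The query [CX3] means: C with X3: aliphatic carbon with exactly 3 total connections.
Check the 13 heavy atoms by environment: 2× n (aromatic, X2) → no; 4× c (aromatic, X3) → no; 1× Br (X1) → no; 3× C (X3) → match; 1× O (X1) → no; 1× Cl (X1) → no; 1× S (X2) → no.
That gives 3 matching atoms.

3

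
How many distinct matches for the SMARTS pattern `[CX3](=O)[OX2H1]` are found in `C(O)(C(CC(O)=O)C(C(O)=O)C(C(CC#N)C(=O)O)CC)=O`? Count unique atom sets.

[CX3](=O)[OX2H1] is the SMARTS for a carboxylic acid: an sp2 carbon double-bonded to O and single-bonded to an -OH oxygen.
The molecule carries 4 separate instances of a carboxylic acid group (-C(=O)OH) meeting every constraint; each maps to a distinct set of atoms, giving 4 matches.

4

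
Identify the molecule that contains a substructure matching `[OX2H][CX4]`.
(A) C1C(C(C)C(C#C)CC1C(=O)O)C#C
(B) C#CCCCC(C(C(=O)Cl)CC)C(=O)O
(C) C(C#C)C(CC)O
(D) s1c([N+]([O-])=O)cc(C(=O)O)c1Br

[OX2H][CX4] describes a hydroxyl oxygen bound to an sp3 (X4) carbon (an aliphatic alcohol).
(A) has a carboxylic acid group (-C(=O)OH) but the -OH is on a CX3 carbonyl carbon, not a CX4 carbon.
(B) has a carboxylic acid group (-C(=O)OH) but the -OH is on a CX3 carbonyl carbon, not a CX4 carbon.
(C) contains a hydroxyl group (-OH), which satisfies every atom and bond constraint.
(D) has a carboxylic acid group (-C(=O)OH) but the -OH is on a CX3 carbonyl carbon, not a CX4 carbon.
So the answer is (C).

C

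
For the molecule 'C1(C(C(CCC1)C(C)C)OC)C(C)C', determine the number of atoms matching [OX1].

0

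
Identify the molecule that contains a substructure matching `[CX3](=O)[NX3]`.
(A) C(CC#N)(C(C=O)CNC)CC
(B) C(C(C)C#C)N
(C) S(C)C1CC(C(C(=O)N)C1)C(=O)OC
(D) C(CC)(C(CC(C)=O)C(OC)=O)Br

C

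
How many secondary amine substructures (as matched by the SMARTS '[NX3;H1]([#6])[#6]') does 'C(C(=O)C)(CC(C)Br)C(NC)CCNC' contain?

[NX3;H1]([#6])[#6] is the SMARTS for a secondary amine: a trivalent nitrogen with one H, bonded to two carbons.
The molecule carries 2 separate instances of an N-methylamino group (-NHCH3) meeting every constraint; each maps to a distinct set of atoms, giving 2 matches.

2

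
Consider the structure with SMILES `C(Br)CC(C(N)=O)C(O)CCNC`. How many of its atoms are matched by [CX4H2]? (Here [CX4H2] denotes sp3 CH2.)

4

The query [CX4H2] means: sp3 carbon (X4) with exactly two hydrogens.
Check the 13 heavy atoms by environment: 4× C (H2, X4) → match; 2× C (H1, X4) → no; 1× Br (H0, X1) → no; 1× C (H0, X3) → no; 1× O (H0, X1) → no; 1× N (H2, X3) → no; 1× N (H1, X3) → no; 1× C (H3, X4) → no; 1× O (H1, X2) → no.
That gives 4 matching atoms.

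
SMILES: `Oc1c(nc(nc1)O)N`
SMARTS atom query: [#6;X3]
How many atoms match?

4

The query [#6;X3] means: any carbon (aromatic or not) with three total connections.
Check the 9 heavy atoms by environment: 2× n (aromatic, X2) → no; 4× c (aromatic, X3) → match; 1× N (X3) → no; 2× O (X2) → no.
That gives 4 matching atoms.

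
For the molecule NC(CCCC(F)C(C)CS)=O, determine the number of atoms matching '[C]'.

Check the 12 heavy atoms by environment: 8× C → match; 1× O → no; 1× N → no; 1× S → no; 1× F → no.
That gives 8 matching atoms.

8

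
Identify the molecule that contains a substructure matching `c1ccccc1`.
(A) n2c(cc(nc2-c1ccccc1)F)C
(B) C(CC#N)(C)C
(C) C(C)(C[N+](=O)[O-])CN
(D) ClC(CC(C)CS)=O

A

c1ccccc1 describes six aromatic carbons in a ring (a benzene ring).
(A) contains a phenyl ring, which satisfies every atom and bond constraint.
(B) has a methyl group (-CH3) but no six-membered all-carbon aromatic ring is present.
(C) has a methyl group (-CH3) but no six-membered all-carbon aromatic ring is present.
(D) has a methyl group (-CH3) but no six-membered all-carbon aromatic ring is present.
So the answer is (A).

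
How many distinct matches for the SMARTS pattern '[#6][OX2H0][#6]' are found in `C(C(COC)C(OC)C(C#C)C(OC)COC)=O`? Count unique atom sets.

4

[#6][OX2H0][#6] is the SMARTS for an ether: an aliphatic oxygen bridging two carbons with no H on the oxygen.
The molecule carries 4 separate instances of a methoxy ether (-OCH3) meeting every constraint; each maps to a distinct set of atoms, giving 4 matches.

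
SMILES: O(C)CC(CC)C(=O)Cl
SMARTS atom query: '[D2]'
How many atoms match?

3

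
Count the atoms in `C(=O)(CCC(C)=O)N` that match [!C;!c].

3

Check the 8 heavy atoms by environment: 5× C → no; 2× O → match; 1× N → match.
Summing the matching environments: 2 + 1 = 3 matching atoms.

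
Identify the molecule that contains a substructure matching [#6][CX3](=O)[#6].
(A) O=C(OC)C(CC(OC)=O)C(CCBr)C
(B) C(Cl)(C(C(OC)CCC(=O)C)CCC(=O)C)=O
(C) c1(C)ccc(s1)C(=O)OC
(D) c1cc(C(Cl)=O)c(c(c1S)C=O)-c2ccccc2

[#6][CX3](=O)[#6] describes a carbonyl carbon (no H) flanked by two carbons (a ketone).
(A) has a methyl-ester group (-C(=O)OCH3) but one neighbour of the carbonyl carbon is O, not C.
(B) contains an acetyl/ketone group (-C(=O)CH3), which satisfies every atom and bond constraint.
(C) has a methyl-ester group (-C(=O)OCH3) but one neighbour of the carbonyl carbon is O, not C.
(D) has an aldehyde (-CHO) but the carbonyl carbon has H1, so it is not flanked by two carbons.
So the answer is (B).

B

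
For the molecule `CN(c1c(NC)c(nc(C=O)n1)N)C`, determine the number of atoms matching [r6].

6

The query [r6] means: r6 matches atoms in a six-membered ring.
Check the 14 heavy atoms by environment: 2× n (aromatic, in 6-ring) → match; 4× c (aromatic, in 6-ring) → match; 3× N (acyclic) → no; 4× C (acyclic) → no; 1× O (acyclic) → no.
Summing the matching environments: 2 + 4 = 6 matching atoms.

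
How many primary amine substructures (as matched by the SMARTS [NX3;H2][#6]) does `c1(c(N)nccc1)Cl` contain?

[NX3;H2][#6] is the SMARTS for a primary amine: a trivalent nitrogen with two H attached to carbon.
Exactly one fragment in the molecule meets all constraints, giving 1 match.

1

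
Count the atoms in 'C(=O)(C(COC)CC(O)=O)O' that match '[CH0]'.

2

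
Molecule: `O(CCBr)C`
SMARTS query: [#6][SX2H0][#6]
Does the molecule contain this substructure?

The pattern [#6][SX2H0][#6] describes an aliphatic sulfur bridging two carbons with no H on the sulfur — a thioether.
The closest candidate here is a methoxy ether (-OCH3), but the bridging atom is O, not S. No other fragment satisfies the full query, so there is no match.

No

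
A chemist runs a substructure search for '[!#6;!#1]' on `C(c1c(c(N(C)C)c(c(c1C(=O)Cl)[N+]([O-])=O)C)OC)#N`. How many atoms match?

The query [!#6;!#1] means: not carbon and not hydrogen — any heteroatom.
Check the 20 heavy atoms by environment: 6× c (aromatic) → no; 6× C → no; 2× N → match; 3× O → match; 1× Cl → match; 1× N (charge +1) → match; 1× O (charge -1) → match.
Summing the matching environments: 2 + 3 + 1 + 1 + 1 = 8 matching atoms.

8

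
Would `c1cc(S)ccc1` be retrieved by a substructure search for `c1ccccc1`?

The pattern c1ccccc1 describes six aromatic carbons in a ring — a benzene ring.
The required atom environment is present in the molecule, so the pattern matches.

Yes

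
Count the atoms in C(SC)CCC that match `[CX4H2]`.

3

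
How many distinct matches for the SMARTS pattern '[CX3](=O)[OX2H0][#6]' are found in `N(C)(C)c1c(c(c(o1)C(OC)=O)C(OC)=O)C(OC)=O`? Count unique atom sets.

3

[CX3](=O)[OX2H0][#6] is the SMARTS for an ester: a carbonyl carbon bonded to an oxygen that is itself bonded to carbon (no H on that O).
The molecule carries 3 separate instances of a methyl-ester group (-C(=O)OCH3) meeting every constraint; each maps to a distinct set of atoms, giving 3 matches.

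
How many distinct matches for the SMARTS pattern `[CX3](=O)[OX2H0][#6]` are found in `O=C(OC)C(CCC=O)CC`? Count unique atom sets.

[CX3](=O)[OX2H0][#6] is the SMARTS for an ester: a carbonyl carbon bonded to an oxygen that is itself bonded to carbon (no H on that O).
Exactly one fragment in the molecule meets all constraints, giving 1 match.

1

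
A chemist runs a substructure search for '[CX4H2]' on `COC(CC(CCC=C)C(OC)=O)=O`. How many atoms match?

3

Check the 14 heavy atoms by environment: 3× C (H2, X4) → match; 1× C (H1, X4) → no; 1× C (H1, X3) → no; 1× C (H2, X3) → no; 2× C (H0, X3) → no; 2× O (H0, X1) → no; 2× O (H0, X2) → no; 2× C (H3, X4) → no.
That gives 3 matching atoms.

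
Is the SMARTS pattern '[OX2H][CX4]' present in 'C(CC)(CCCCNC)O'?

Yes

The pattern [OX2H][CX4] describes a hydroxyl oxygen bound to an sp3 (X4) carbon — an aliphatic alcohol.
The molecule carries a hydroxyl group (-OH), whose atoms satisfy every constraint of the query, so the pattern matches.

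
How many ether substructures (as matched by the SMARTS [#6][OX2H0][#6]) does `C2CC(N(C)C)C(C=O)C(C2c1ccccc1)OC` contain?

1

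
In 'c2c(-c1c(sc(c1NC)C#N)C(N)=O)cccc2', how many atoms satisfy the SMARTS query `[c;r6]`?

6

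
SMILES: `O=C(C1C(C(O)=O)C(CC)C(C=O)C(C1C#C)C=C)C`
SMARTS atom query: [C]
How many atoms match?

The query [C] means: uppercase C matches aliphatic (non-aromatic) carbon only.
Check the 20 heavy atoms by environment: 16× C → match; 4× O → no.
That gives 16 matching atoms.

16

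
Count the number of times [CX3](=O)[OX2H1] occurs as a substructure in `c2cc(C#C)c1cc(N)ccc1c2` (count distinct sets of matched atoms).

0

[CX3](=O)[OX2H1] is the SMARTS for a carboxylic acid: an sp2 carbon double-bonded to O and single-bonded to an -OH oxygen.
No fragment in the molecule satisfies every constraint, giving 0 matches.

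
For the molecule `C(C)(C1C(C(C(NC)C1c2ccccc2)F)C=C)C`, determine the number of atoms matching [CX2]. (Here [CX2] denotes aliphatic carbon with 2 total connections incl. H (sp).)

Check the 19 heavy atoms by environment: 9× C (X4) → no; 6× c (aromatic, X3) → no; 2× C (X3) → no; 1× F (X1) → no; 1× N (X3) → no.
No environment satisfies the query, so 0 matching atoms.

0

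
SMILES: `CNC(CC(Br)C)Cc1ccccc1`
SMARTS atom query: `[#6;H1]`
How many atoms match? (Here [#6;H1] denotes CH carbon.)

7

The query [#6;H1] means: any carbon bearing exactly one hydrogen.
Check the 14 heavy atoms by environment: 2× C (H3) → no; 2× C (H1) → match; 2× C (H2) → no; 1× N (H1) → no; 1× Br (H0) → no; 1× c (aromatic, H0) → no; 5× c (aromatic, H1) → match.
Summing the matching environments: 2 + 5 = 7 matching atoms.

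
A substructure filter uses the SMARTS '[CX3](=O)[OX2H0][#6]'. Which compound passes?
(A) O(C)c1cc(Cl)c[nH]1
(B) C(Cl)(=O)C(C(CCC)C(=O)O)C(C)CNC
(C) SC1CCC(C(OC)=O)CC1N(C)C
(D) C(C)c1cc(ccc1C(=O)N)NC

C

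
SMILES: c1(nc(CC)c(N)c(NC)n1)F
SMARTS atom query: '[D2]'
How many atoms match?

The query [D2] means: atom with exactly two heavy-atom neighbours.
Check the 12 heavy atoms by environment: 2× n (aromatic, D2) → match; 4× c (aromatic, D3) → no; 1× N (D2) → match; 2× C (D1) → no; 1× C (D2) → match; 1× N (D1) → no; 1× F (D1) → no.
Summing the matching environments: 2 + 1 + 1 = 4 matching atoms.

4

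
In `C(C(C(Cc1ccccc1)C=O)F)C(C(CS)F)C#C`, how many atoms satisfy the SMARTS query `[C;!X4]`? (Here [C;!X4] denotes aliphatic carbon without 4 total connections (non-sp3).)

3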